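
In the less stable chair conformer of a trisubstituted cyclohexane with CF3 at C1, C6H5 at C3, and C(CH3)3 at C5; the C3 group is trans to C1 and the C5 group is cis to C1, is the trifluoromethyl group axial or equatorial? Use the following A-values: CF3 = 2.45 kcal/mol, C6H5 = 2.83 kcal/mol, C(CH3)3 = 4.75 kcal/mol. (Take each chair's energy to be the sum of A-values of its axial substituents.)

Chair I (trifluoromethyl axial, phenyl equatorial, tert-butyl axial): E = 7.20 kcal/mol.
Chair II (trifluoromethyl equatorial, phenyl axial, tert-butyl equatorial): E = 2.83 kcal/mol.
Chair I is the less stable (higher-energy) conformer, and in that chair the trifluoromethyl group is axial.

axial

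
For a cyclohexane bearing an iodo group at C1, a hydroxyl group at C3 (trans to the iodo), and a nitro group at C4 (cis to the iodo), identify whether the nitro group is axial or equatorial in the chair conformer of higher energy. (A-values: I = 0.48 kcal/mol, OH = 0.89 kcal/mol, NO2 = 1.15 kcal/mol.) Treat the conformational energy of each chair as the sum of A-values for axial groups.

axial

Chair I (iodo axial, hydroxyl equatorial, nitro equatorial): E = 0.48 kcal/mol.
Chair II (iodo equatorial, hydroxyl axial, nitro axial): E = 2.04 kcal/mol.
Chair II is the less stable (higher-energy) conformer, and in that chair the nitro group is axial.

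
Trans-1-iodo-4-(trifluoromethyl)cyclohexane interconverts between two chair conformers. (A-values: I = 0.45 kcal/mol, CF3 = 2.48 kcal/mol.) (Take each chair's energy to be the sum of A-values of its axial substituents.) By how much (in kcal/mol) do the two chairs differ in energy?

C1 and C4 have opposite parity, so for the trans isomer the two substituents are e,e in one chair and a,a in the other.
Chair I (iodo axial, trifluoromethyl axial): E = 2.93 kcal/mol.
Chair II (iodo equatorial, trifluoromethyl equatorial): E = 0.00 kcal/mol.
ΔE = 2.93 − 0.00 = 2.93 kcal/mol; chair II is more stable.

2.93 kcal/mol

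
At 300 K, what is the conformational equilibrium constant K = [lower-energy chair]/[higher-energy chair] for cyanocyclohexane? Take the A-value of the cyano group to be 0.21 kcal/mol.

K ≈ 1.42

One chair has the cyano group axial (E = 0.21 kcal/mol) and the other has it equatorial (E = 0).
ΔG = 0.21 kcal/mol between the two chairs.
K = exp(ΔG/RT) with R = 1.987×10⁻³ kcal mol⁻¹ K⁻¹ and T = 300 K gives K ≈ 1.42.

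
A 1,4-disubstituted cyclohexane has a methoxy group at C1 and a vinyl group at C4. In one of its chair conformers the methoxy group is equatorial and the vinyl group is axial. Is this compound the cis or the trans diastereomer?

C1 and C4 have opposite parity, so their axial bonds point in opposite directions.
With opposite-parity carbons, two substituents on the same face are one axial and one equatorial; opposite faces give both axial or both equatorial.
Here the groups are equatorial/axial → same face → cis.

cis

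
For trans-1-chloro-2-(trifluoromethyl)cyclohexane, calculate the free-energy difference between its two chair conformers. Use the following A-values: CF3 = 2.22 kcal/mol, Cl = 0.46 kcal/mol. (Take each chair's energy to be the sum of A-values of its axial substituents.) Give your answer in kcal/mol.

2.68 kcal/mol

C1 and C2 have opposite parity, so for the trans isomer the two substituents are e,e in one chair and a,a in the other.
Chair I (trifluoromethyl axial, chloro axial): E = 2.68 kcal/mol.
Chair II (trifluoromethyl equatorial, chloro equatorial): E = 0.00 kcal/mol.
ΔE = 2.68 − 0.00 = 2.68 kcal/mol; chair II is more stable.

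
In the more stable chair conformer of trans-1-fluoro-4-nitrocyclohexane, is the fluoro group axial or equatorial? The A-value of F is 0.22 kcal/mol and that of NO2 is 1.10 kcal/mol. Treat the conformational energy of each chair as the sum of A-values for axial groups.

equatorial

C1 and C4 have opposite parity, so for the trans isomer the two substituents are e,e in one chair and a,a in the other.
Chair I (fluoro axial, nitro axial): E = 1.32 kcal/mol.
Chair II (fluoro equatorial, nitro equatorial): E = 0.00 kcal/mol.
Chair II is the more stable (lower-energy) conformer, and in that chair the fluoro group is equatorial.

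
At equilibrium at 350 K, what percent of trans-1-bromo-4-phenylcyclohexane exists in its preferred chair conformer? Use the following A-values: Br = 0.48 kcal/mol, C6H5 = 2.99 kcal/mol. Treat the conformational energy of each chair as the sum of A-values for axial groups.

99.3%

C1 and C4 have opposite parity, so for the trans isomer the two substituents are e,e in one chair and a,a in the other.
Chair I (bromo axial, phenyl axial): E = 3.47 kcal/mol; chair II (bromo equatorial, phenyl equatorial): E = 0.00 kcal/mol.
ΔG = 3.47 kcal/mol between the two chairs.
K = exp(ΔG/RT) with R = 1.987×10⁻³ kcal mol⁻¹ K⁻¹ and T = 350 K gives K ≈ 147.
Fraction in the lower-energy chair = K/(K+1) = 99.3%.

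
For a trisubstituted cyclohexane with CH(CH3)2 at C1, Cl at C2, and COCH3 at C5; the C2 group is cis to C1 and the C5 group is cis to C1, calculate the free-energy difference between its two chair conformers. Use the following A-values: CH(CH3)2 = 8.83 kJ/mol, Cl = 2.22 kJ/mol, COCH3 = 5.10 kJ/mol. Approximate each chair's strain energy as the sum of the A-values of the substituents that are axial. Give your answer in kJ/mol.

11.71 kJ/mol

Chair I (isopropyl axial, chloro equatorial, acetyl axial): E = 13.93 kJ/mol.
Chair II (isopropyl equatorial, chloro axial, acetyl equatorial): E = 2.22 kJ/mol.
ΔE = 13.93 − 2.22 = 11.71 kJ/mol; chair II is more stable.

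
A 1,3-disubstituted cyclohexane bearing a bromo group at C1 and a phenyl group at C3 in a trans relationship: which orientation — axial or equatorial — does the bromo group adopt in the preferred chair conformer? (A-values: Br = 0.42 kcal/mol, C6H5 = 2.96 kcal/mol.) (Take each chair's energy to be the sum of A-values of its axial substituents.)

axial

C1 and C3 have the same parity, so for the trans isomer the two substituents are one axial and one equatorial in each chair.
Chair I (bromo axial, phenyl equatorial): E = 0.42 kcal/mol.
Chair II (bromo equatorial, phenyl axial): E = 2.96 kcal/mol.
Chair I is the more stable (lower-energy) conformer, and in that chair the bromo group is axial.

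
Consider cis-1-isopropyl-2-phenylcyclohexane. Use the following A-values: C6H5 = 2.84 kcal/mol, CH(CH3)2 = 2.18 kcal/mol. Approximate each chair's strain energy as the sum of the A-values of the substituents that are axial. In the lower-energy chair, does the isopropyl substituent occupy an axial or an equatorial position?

C1 and C2 have opposite parity, so for the cis isomer the two substituents are one axial and one equatorial in each chair.
Chair I (phenyl axial, isopropyl equatorial): E = 2.84 kcal/mol.
Chair II (phenyl equatorial, isopropyl axial): E = 2.18 kcal/mol.
Chair II is the more stable (lower-energy) conformer, and in that chair the isopropyl group is axial.

axial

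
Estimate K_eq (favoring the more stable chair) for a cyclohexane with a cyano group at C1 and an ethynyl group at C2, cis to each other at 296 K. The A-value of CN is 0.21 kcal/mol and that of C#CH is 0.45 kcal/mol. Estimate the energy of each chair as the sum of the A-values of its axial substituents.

C1 and C2 have opposite parity, so for the cis isomer the two substituents are one axial and one equatorial in each chair.
Chair I (cyano axial, ethynyl equatorial): E = 0.21 kcal/mol; chair II (cyano equatorial, ethynyl axial): E = 0.45 kcal/mol.
ΔG = 0.24 kcal/mol between the two chairs.
K = exp(ΔG/RT) with R = 1.987×10⁻³ kcal mol⁻¹ K⁻¹ and T = 296 K gives K ≈ 1.5.

K ≈ 1.50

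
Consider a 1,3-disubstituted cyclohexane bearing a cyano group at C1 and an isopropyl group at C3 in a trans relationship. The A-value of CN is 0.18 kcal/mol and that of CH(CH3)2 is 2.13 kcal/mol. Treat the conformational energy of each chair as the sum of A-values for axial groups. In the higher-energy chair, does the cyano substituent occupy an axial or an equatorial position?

C1 and C3 have the same parity, so for the trans isomer the two substituents are one axial and one equatorial in each chair.
Chair I (cyano axial, isopropyl equatorial): E = 0.18 kcal/mol.
Chair II (cyano equatorial, isopropyl axial): E = 2.13 kcal/mol.
Chair II is the less stable (higher-energy) conformer, and in that chair the cyano group is equatorial.

equatorial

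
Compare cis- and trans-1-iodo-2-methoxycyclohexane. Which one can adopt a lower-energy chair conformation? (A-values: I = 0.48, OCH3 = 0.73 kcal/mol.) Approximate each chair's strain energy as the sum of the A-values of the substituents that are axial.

trans

At 1,2 positions (parity opposite): cis → (a,e or e,a); trans → (e,e or a,a).
Best chair for cis: E = 0.48 kcal/mol; best chair for trans: E = 0.00 kcal/mol.
The trans isomer is lower by 0.48 kcal/mol.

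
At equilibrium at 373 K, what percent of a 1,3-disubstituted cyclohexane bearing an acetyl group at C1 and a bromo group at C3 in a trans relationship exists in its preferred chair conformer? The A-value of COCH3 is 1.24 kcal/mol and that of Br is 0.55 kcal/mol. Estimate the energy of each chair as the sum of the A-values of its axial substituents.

C1 and C3 have the same parity, so for the trans isomer the two substituents are one axial and one equatorial in each chair.
Chair I (acetyl axial, bromo equatorial): E = 1.24 kcal/mol; chair II (acetyl equatorial, bromo axial): E = 0.55 kcal/mol.
ΔG = 0.69 kcal/mol between the two chairs.
K = exp(ΔG/RT) with R = 1.987×10⁻³ kcal mol⁻¹ K⁻¹ and T = 373 K gives K ≈ 2.54.
Fraction in the lower-energy chair = K/(K+1) = 71.7%.

71.7%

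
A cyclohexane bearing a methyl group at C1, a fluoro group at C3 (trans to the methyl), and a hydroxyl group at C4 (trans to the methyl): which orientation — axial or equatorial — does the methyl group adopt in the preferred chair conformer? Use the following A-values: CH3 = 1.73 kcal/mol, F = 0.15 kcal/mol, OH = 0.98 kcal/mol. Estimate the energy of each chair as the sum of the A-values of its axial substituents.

Chair I (methyl axial, fluoro equatorial, hydroxyl axial): E = 2.71 kcal/mol.
Chair II (methyl equatorial, fluoro axial, hydroxyl equatorial): E = 0.15 kcal/mol.
Chair II is the more stable (lower-energy) conformer, and in that chair the methyl group is equatorial.

equatorial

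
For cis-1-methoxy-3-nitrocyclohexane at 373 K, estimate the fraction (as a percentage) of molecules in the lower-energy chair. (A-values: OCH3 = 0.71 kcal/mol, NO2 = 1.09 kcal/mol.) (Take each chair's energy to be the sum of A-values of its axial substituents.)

C1 and C3 have the same parity, so for the cis isomer the two substituents are e,e in one chair and a,a in the other.
Chair I (methoxy axial, nitro axial): E = 1.80 kcal/mol; chair II (methoxy equatorial, nitro equatorial): E = 0.00 kcal/mol.
ΔG = 1.80 kcal/mol between the two chairs.
K = exp(ΔG/RT) with R = 1.987×10⁻³ kcal mol⁻¹ K⁻¹ and T = 373 K gives K ≈ 11.3.
Fraction in the lower-energy chair = K/(K+1) = 91.9%.

91.9%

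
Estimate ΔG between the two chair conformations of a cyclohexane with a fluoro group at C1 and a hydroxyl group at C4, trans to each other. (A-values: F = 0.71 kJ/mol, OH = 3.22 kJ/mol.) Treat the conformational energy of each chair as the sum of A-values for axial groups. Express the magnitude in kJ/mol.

C1 and C4 have opposite parity, so for the trans isomer the two substituents are e,e in one chair and a,a in the other.
Chair I (fluoro axial, hydroxyl axial): E = 3.93 kJ/mol.
Chair II (fluoro equatorial, hydroxyl equatorial): E = 0.00 kJ/mol.
ΔE = 3.93 − 0.00 = 3.93 kJ/mol; chair II is more stable.

3.93 kJ/mol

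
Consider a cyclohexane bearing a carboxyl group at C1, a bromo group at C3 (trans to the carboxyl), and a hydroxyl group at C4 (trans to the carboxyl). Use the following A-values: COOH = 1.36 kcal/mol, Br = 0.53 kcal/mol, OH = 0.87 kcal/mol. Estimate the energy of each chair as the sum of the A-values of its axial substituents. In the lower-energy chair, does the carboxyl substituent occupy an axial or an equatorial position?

Chair I (carboxyl axial, bromo equatorial, hydroxyl axial): E = 2.23 kcal/mol.
Chair II (carboxyl equatorial, bromo axial, hydroxyl equatorial): E = 0.53 kcal/mol.
Chair II is the more stable (lower-energy) conformer, and in that chair the carboxyl group is equatorial.

equatorial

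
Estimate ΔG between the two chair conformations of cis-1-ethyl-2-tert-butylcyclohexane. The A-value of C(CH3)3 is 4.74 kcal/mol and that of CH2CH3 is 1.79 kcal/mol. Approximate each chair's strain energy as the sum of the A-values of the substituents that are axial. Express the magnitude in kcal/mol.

C1 and C2 have opposite parity, so for the cis isomer the two substituents are one axial and one equatorial in each chair.
Chair I (tert-butyl axial, ethyl equatorial): E = 4.74 kcal/mol.
Chair II (tert-butyl equatorial, ethyl axial): E = 1.79 kcal/mol.
ΔE = 4.74 − 1.79 = 2.95 kcal/mol; chair II is more stable.

2.95 kcal/mol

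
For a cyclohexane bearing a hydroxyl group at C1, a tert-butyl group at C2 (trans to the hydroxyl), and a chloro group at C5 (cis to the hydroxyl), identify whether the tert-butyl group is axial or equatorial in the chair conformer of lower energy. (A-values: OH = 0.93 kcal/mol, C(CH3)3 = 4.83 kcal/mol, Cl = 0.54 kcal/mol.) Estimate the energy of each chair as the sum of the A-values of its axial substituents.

Chair I (hydroxyl axial, tert-butyl axial, chloro axial): E = 6.30 kcal/mol.
Chair II (hydroxyl equatorial, tert-butyl equatorial, chloro equatorial): E = 0.00 kcal/mol.
Chair II is the more stable (lower-energy) conformer, and in that chair the tert-butyl group is equatorial.

equatorial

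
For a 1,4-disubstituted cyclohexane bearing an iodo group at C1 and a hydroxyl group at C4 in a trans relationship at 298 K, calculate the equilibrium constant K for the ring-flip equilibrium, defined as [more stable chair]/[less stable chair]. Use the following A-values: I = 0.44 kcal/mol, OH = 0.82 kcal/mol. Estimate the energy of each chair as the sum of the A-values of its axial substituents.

K ≈ 8.40

C1 and C4 have opposite parity, so for the trans isomer the two substituents are e,e in one chair and a,a in the other.
Chair I (iodo axial, hydroxyl axial): E = 1.26 kcal/mol; chair II (iodo equatorial, hydroxyl equatorial): E = 0.00 kcal/mol.
ΔG = 1.26 kcal/mol between the two chairs.
K = exp(ΔG/RT) with R = 1.987×10⁻³ kcal mol⁻¹ K⁻¹ and T = 298 K gives K ≈ 8.4.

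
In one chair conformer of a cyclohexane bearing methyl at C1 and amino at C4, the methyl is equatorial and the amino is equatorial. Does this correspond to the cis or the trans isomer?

trans

C1 and C4 have opposite parity, so their axial bonds point in opposite directions.
With opposite-parity carbons, two substituents on the same face are one axial and one equatorial; opposite faces give both axial or both equatorial.
Here the groups are equatorial/equatorial → opposite face → trans.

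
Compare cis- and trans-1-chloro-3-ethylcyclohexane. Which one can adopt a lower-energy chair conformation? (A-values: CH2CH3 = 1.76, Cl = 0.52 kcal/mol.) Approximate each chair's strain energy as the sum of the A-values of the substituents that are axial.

cis

At 1,3 positions (parity same): cis → (e,e or a,a); trans → (a,e or e,a).
Best chair for cis: E = 0.00 kcal/mol; best chair for trans: E = 0.52 kcal/mol.
The cis isomer is lower by 0.52 kcal/mol.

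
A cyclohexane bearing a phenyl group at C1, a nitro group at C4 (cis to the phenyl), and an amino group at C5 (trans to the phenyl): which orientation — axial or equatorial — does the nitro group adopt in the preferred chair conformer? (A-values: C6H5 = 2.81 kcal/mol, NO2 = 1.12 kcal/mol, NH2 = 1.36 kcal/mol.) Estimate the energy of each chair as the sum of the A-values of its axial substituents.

Chair I (phenyl axial, nitro equatorial, amino equatorial): E = 2.81 kcal/mol.
Chair II (phenyl equatorial, nitro axial, amino axial): E = 2.48 kcal/mol.
Chair II is the more stable (lower-energy) conformer, and in that chair the nitro group is axial.

axial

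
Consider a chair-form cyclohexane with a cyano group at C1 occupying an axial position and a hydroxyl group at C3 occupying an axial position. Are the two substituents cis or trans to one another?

C1 and C3 have the same parity, so their axial bonds point in the same direction.
With same-parity carbons, two substituents on the same face are both axial or both equatorial; opposite faces give one of each.
Here the groups are axial/axial → same face → cis.

cis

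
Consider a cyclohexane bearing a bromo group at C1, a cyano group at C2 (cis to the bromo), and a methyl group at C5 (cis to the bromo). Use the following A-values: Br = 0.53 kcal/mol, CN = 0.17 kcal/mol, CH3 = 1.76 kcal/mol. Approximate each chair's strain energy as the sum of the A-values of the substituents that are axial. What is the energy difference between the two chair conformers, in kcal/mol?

Chair I (bromo axial, cyano equatorial, methyl axial): E = 2.29 kcal/mol.
Chair II (bromo equatorial, cyano axial, methyl equatorial): E = 0.17 kcal/mol.
ΔE = 2.29 − 0.17 = 2.12 kcal/mol; chair II is more stable.

2.12 kcal/mol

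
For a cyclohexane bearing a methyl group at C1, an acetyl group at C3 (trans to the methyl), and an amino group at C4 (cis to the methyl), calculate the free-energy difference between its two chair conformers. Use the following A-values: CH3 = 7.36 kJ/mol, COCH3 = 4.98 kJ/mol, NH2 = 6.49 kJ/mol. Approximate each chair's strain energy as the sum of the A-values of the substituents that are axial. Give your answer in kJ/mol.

Chair I (methyl axial, acetyl equatorial, amino equatorial): E = 7.36 kJ/mol.
Chair II (methyl equatorial, acetyl axial, amino axial): E = 11.47 kJ/mol.
ΔE = 11.47 − 7.36 = 4.11 kJ/mol; chair I is more stable.

4.11 kJ/mol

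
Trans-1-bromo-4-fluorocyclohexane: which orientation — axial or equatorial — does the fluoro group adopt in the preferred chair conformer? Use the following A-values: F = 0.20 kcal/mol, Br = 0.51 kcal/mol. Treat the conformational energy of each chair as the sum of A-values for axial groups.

equatorial

C1 and C4 have opposite parity, so for the trans isomer the two substituents are e,e in one chair and a,a in the other.
Chair I (fluoro axial, bromo axial): E = 0.71 kcal/mol.
Chair II (fluoro equatorial, bromo equatorial): E = 0.00 kcal/mol.
Chair II is the more stable (lower-energy) conformer, and in that chair the fluoro group is equatorial.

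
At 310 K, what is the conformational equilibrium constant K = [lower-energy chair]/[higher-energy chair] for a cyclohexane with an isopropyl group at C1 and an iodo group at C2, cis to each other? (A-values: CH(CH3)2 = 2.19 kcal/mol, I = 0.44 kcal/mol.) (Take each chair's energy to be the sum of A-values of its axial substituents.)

K ≈ 17.1

C1 and C2 have opposite parity, so for the cis isomer the two substituents are one axial and one equatorial in each chair.
Chair I (isopropyl axial, iodo equatorial): E = 2.19 kcal/mol; chair II (isopropyl equatorial, iodo axial): E = 0.44 kcal/mol.
ΔG = 1.75 kcal/mol between the two chairs.
K = exp(ΔG/RT) with R = 1.987×10⁻³ kcal mol⁻¹ K⁻¹ and T = 310 K gives K ≈ 17.1.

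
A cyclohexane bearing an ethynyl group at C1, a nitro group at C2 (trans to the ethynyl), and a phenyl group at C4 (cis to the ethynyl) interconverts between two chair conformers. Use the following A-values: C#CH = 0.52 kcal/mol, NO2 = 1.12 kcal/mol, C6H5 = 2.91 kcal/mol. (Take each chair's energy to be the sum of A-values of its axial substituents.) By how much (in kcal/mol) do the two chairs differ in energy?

Chair I (ethynyl axial, nitro axial, phenyl equatorial): E = 1.64 kcal/mol.
Chair II (ethynyl equatorial, nitro equatorial, phenyl axial): E = 2.91 kcal/mol.
ΔE = 2.91 − 1.64 = 1.27 kcal/mol; chair I is more stable.

1.27 kcal/mol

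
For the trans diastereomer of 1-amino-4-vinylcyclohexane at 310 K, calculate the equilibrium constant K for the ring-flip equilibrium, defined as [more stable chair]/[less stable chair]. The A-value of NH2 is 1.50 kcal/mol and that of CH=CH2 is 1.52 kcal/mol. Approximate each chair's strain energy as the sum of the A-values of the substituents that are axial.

C1 and C4 have opposite parity, so for the trans isomer the two substituents are e,e in one chair and a,a in the other.
Chair I (amino axial, vinyl axial): E = 3.02 kcal/mol; chair II (amino equatorial, vinyl equatorial): E = 0.00 kcal/mol.
ΔG = 3.02 kcal/mol between the two chairs.
K = exp(ΔG/RT) with R = 1.987×10⁻³ kcal mol⁻¹ K⁻¹ and T = 310 K gives K ≈ 135.

K ≈ 135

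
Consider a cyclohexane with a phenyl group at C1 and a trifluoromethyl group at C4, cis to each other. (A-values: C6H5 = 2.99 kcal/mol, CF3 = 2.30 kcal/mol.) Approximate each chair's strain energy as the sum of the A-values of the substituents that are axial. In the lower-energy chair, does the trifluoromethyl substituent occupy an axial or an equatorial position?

axial

C1 and C4 have opposite parity, so for the cis isomer the two substituents are one axial and one equatorial in each chair.
Chair I (phenyl axial, trifluoromethyl equatorial): E = 2.99 kcal/mol.
Chair II (phenyl equatorial, trifluoromethyl axial): E = 2.30 kcal/mol.
Chair II is the more stable (lower-energy) conformer, and in that chair the trifluoromethyl group is axial.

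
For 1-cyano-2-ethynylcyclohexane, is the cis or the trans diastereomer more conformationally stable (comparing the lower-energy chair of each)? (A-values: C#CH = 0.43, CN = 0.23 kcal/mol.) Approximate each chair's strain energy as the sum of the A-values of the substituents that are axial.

At 1,2 positions (parity opposite): cis → (a,e or e,a); trans → (e,e or a,a).
Best chair for cis: E = 0.23 kcal/mol; best chair for trans: E = 0.00 kcal/mol.
The trans isomer is lower by 0.23 kcal/mol.

trans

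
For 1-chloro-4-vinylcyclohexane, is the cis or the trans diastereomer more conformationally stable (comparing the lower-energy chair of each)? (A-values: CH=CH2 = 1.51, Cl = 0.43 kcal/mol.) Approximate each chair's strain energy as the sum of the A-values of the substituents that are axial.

At 1,4 positions (parity opposite): cis → (a,e or e,a); trans → (e,e or a,a).
Best chair for cis: E = 0.43 kcal/mol; best chair for trans: E = 0.00 kcal/mol.
The trans isomer is lower by 0.43 kcal/mol.

trans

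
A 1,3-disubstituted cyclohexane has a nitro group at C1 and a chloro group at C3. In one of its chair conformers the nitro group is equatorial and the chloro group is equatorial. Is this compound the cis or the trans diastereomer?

C1 and C3 have the same parity, so their axial bonds point in the same direction.
With same-parity carbons, two substituents on the same face are both axial or both equatorial; opposite faces give one of each.
Here the groups are equatorial/equatorial → same face → cis.

cis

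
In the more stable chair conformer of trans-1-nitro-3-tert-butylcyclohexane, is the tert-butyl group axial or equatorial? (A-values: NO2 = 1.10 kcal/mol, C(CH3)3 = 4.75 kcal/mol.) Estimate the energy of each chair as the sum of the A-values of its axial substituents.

equatorial

C1 and C3 have the same parity, so for the trans isomer the two substituents are one axial and one equatorial in each chair.
Chair I (nitro axial, tert-butyl equatorial): E = 1.10 kcal/mol.
Chair II (nitro equatorial, tert-butyl axial): E = 4.75 kcal/mol.
Chair I is the more stable (lower-energy) conformer, and in that chair the tert-butyl group is equatorial.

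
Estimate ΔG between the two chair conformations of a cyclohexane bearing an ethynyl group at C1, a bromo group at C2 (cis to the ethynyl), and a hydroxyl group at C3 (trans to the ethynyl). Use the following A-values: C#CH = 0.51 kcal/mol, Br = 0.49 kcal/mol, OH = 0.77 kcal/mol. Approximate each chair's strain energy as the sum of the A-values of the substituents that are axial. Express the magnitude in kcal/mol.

0.75 kcal/mol

Chair I (ethynyl axial, bromo equatorial, hydroxyl equatorial): E = 0.51 kcal/mol.
Chair II (ethynyl equatorial, bromo axial, hydroxyl axial): E = 1.26 kcal/mol.
ΔE = 1.26 − 0.51 = 0.75 kcal/mol; chair I is more stable.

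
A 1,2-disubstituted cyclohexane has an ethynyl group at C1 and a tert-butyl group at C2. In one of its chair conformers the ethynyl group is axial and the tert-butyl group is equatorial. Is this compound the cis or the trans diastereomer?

C1 and C2 have opposite parity, so their axial bonds point in opposite directions.
With opposite-parity carbons, two substituents on the same face are one axial and one equatorial; opposite faces give both axial or both equatorial.
Here the groups are axial/equatorial → same face → cis.

cis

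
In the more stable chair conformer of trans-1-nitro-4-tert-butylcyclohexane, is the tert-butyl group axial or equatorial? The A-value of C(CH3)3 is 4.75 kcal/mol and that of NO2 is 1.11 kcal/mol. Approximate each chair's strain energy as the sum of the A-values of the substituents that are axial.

equatorial

C1 and C4 have opposite parity, so for the trans isomer the two substituents are e,e in one chair and a,a in the other.
Chair I (tert-butyl axial, nitro axial): E = 5.86 kcal/mol.
Chair II (tert-butyl equatorial, nitro equatorial): E = 0.00 kcal/mol.
Chair II is the more stable (lower-energy) conformer, and in that chair the tert-butyl group is equatorial.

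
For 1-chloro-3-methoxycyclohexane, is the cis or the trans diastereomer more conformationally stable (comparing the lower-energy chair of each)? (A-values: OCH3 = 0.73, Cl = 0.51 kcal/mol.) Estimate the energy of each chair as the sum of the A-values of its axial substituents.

At 1,3 positions (parity same): cis → (e,e or a,a); trans → (a,e or e,a).
Best chair for cis: E = 0.00 kcal/mol; best chair for trans: E = 0.51 kcal/mol.
The cis isomer is lower by 0.51 kcal/mol.

cis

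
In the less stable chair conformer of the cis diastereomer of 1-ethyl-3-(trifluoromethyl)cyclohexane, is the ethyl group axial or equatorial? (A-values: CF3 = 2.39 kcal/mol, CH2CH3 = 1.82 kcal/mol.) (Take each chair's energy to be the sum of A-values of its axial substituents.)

axial

C1 and C3 have the same parity, so for the cis isomer the two substituents are e,e in one chair and a,a in the other.
Chair I (trifluoromethyl axial, ethyl axial): E = 4.21 kcal/mol.
Chair II (trifluoromethyl equatorial, ethyl equatorial): E = 0.00 kcal/mol.
Chair I is the less stable (higher-energy) conformer, and in that chair the ethyl group is axial.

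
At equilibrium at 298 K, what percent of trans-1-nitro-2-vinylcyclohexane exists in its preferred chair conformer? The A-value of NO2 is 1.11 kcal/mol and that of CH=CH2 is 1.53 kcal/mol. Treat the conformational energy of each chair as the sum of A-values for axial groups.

98.9%

C1 and C2 have opposite parity, so for the trans isomer the two substituents are e,e in one chair and a,a in the other.
Chair I (nitro axial, vinyl axial): E = 2.64 kcal/mol; chair II (nitro equatorial, vinyl equatorial): E = 0.00 kcal/mol.
ΔG = 2.64 kcal/mol between the two chairs.
K = exp(ΔG/RT) with R = 1.987×10⁻³ kcal mol⁻¹ K⁻¹ and T = 298 K gives K ≈ 86.4.
Fraction in the lower-energy chair = K/(K+1) = 98.9%.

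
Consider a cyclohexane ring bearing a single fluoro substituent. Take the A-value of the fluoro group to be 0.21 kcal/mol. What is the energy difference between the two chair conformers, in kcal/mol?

A monosubstituted cyclohexane has one chair with the fluoro group axial (E = A = 0.21 kcal/mol) and one with it equatorial (E = 0).
ΔE = 0.21 − 0 = 0.21 kcal/mol.

0.21 kcal/mol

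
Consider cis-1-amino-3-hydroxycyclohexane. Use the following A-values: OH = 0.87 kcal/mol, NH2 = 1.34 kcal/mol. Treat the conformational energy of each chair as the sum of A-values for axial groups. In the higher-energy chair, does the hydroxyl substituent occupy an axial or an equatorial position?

axial

C1 and C3 have the same parity, so for the cis isomer the two substituents are e,e in one chair and a,a in the other.
Chair I (hydroxyl axial, amino axial): E = 2.21 kcal/mol.
Chair II (hydroxyl equatorial, amino equatorial): E = 0.00 kcal/mol.
Chair I is the less stable (higher-energy) conformer, and in that chair the hydroxyl group is axial.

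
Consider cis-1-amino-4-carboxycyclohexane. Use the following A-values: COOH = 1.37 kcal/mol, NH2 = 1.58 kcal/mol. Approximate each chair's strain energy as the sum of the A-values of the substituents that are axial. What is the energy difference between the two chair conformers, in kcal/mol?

0.21 kcal/mol

C1 and C4 have opposite parity, so for the cis isomer the two substituents are one axial and one equatorial in each chair.
Chair I (carboxyl axial, amino equatorial): E = 1.37 kcal/mol.
Chair II (carboxyl equatorial, amino axial): E = 1.58 kcal/mol.
ΔE = 1.58 − 1.37 = 0.21 kcal/mol; chair I is more stable.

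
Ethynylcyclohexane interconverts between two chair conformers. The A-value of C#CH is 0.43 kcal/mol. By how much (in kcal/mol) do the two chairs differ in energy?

A monosubstituted cyclohexane has one chair with the ethynyl group axial (E = A = 0.43 kcal/mol) and one with it equatorial (E = 0).
ΔE = 0.43 − 0 = 0.43 kcal/mol.

0.43 kcal/mol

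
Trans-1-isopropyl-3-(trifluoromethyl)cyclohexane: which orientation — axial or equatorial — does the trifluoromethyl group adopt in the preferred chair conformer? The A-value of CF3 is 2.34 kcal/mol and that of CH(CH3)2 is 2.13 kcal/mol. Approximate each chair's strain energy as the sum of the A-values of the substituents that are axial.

equatorial

C1 and C3 have the same parity, so for the trans isomer the two substituents are one axial and one equatorial in each chair.
Chair I (trifluoromethyl axial, isopropyl equatorial): E = 2.34 kcal/mol.
Chair II (trifluoromethyl equatorial, isopropyl axial): E = 2.13 kcal/mol.
Chair II is the more stable (lower-energy) conformer, and in that chair the trifluoromethyl group is equatorial.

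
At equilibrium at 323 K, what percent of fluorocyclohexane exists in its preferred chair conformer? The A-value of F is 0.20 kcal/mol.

57.7%

One chair has the fluoro group axial (E = 0.20 kcal/mol) and the other has it equatorial (E = 0).
ΔG = 0.20 kcal/mol between the two chairs.
K = exp(ΔG/RT) with R = 1.987×10⁻³ kcal mol⁻¹ K⁻¹ and T = 323 K gives K ≈ 1.37.
Fraction in the lower-energy chair = K/(K+1) = 57.7%.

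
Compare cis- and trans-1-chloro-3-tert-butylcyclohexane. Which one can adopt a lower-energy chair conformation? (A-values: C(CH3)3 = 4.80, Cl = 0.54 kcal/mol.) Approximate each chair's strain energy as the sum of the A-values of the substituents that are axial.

At 1,3 positions (parity same): cis → (e,e or a,a); trans → (a,e or e,a).
Best chair for cis: E = 0.00 kcal/mol; best chair for trans: E = 0.54 kcal/mol.
The cis isomer is lower by 0.54 kcal/mol.

cis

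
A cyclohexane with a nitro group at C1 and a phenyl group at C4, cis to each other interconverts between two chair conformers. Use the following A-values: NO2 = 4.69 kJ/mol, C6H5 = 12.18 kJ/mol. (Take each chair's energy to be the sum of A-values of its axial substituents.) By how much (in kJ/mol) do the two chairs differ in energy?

7.49 kJ/mol

C1 and C4 have opposite parity, so for the cis isomer the two substituents are one axial and one equatorial in each chair.
Chair I (nitro axial, phenyl equatorial): E = 4.69 kJ/mol.
Chair II (nitro equatorial, phenyl axial): E = 12.18 kJ/mol.
ΔE = 12.18 − 4.69 = 7.49 kJ/mol; chair I is more stable.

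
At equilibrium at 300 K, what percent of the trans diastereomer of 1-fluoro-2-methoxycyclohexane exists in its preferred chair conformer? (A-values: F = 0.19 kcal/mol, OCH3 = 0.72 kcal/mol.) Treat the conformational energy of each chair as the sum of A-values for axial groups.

82.2%

C1 and C2 have opposite parity, so for the trans isomer the two substituents are e,e in one chair and a,a in the other.
Chair I (fluoro axial, methoxy axial): E = 0.91 kcal/mol; chair II (fluoro equatorial, methoxy equatorial): E = 0.00 kcal/mol.
ΔG = 0.91 kcal/mol between the two chairs.
K = exp(ΔG/RT) with R = 1.987×10⁻³ kcal mol⁻¹ K⁻¹ and T = 300 K gives K ≈ 4.6.
Fraction in the lower-energy chair = K/(K+1) = 82.2%.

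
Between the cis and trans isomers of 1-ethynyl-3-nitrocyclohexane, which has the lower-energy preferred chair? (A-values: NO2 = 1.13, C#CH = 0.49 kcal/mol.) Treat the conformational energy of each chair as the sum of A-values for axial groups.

cis

At 1,3 positions (parity same): cis → (e,e or a,a); trans → (a,e or e,a).
Best chair for cis: E = 0.00 kcal/mol; best chair for trans: E = 0.49 kcal/mol.
The cis isomer is lower by 0.49 kcal/mol.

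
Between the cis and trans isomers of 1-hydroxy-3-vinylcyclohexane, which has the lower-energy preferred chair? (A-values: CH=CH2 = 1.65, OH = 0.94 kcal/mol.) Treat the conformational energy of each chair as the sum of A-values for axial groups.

At 1,3 positions (parity same): cis → (e,e or a,a); trans → (a,e or e,a).
Best chair for cis: E = 0.00 kcal/mol; best chair for trans: E = 0.94 kcal/mol.
The cis isomer is lower by 0.94 kcal/mol.

cis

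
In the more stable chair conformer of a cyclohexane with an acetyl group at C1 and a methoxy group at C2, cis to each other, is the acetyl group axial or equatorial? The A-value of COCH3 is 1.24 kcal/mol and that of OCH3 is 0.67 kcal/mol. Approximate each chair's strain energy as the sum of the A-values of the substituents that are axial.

equatorial

C1 and C2 have opposite parity, so for the cis isomer the two substituents are one axial and one equatorial in each chair.
Chair I (acetyl axial, methoxy equatorial): E = 1.24 kcal/mol.
Chair II (acetyl equatorial, methoxy axial): E = 0.67 kcal/mol.
Chair II is the more stable (lower-energy) conformer, and in that chair the acetyl group is equatorial.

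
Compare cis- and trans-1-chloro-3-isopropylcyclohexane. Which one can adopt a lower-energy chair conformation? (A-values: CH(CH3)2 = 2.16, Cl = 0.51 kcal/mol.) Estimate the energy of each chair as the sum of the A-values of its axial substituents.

cis

At 1,3 positions (parity same): cis → (e,e or a,a); trans → (a,e or e,a).
Best chair for cis: E = 0.00 kcal/mol; best chair for trans: E = 0.51 kcal/mol.
The cis isomer is lower by 0.51 kcal/mol.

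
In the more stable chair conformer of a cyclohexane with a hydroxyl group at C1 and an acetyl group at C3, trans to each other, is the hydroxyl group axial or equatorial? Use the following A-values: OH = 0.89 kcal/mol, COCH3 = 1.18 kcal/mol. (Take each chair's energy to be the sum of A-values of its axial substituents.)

C1 and C3 have the same parity, so for the trans isomer the two substituents are one axial and one equatorial in each chair.
Chair I (hydroxyl axial, acetyl equatorial): E = 0.89 kcal/mol.
Chair II (hydroxyl equatorial, acetyl axial): E = 1.18 kcal/mol.
Chair I is the more stable (lower-energy) conformer, and in that chair the hydroxyl group is axial.

axial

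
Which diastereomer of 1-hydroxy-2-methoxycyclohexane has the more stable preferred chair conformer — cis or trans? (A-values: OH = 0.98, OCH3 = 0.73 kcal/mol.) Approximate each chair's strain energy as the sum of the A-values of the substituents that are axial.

trans

At 1,2 positions (parity opposite): cis → (a,e or e,a); trans → (e,e or a,a).
Best chair for cis: E = 0.73 kcal/mol; best chair for trans: E = 0.00 kcal/mol.
The trans isomer is lower by 0.73 kcal/mol.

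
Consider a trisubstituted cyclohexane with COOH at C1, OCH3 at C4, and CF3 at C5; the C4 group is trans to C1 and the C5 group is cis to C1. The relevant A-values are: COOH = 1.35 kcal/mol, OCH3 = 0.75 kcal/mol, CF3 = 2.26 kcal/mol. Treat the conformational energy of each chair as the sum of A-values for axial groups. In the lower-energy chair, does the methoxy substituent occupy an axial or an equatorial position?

Chair I (carboxyl axial, methoxy axial, trifluoromethyl axial): E = 4.36 kcal/mol.
Chair II (carboxyl equatorial, methoxy equatorial, trifluoromethyl equatorial): E = 0.00 kcal/mol.
Chair II is the more stable (lower-energy) conformer, and in that chair the methoxy group is equatorial.

equatorial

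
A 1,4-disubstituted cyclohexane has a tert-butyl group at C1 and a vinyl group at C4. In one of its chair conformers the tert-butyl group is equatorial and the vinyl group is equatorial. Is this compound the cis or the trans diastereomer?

trans

C1 and C4 have opposite parity, so their axial bonds point in opposite directions.
With opposite-parity carbons, two substituents on the same face are one axial and one equatorial; opposite faces give both axial or both equatorial.
Here the groups are equatorial/equatorial → opposite face → trans.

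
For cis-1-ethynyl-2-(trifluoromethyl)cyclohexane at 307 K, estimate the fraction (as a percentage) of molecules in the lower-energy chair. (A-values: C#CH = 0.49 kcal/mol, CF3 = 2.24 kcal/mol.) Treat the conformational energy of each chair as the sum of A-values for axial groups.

C1 and C2 have opposite parity, so for the cis isomer the two substituents are one axial and one equatorial in each chair.
Chair I (ethynyl axial, trifluoromethyl equatorial): E = 0.49 kcal/mol; chair II (ethynyl equatorial, trifluoromethyl axial): E = 2.24 kcal/mol.
ΔG = 1.75 kcal/mol between the two chairs.
K = exp(ΔG/RT) with R = 1.987×10⁻³ kcal mol⁻¹ K⁻¹ and T = 307 K gives K ≈ 17.6.
Fraction in the lower-energy chair = K/(K+1) = 94.6%.

94.6%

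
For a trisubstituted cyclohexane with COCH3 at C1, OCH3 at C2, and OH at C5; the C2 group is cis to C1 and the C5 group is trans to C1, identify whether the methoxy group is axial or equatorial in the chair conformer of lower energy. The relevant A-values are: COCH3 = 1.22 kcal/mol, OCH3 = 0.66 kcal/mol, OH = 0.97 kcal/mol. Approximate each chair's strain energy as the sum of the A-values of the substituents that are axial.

equatorial

Chair I (acetyl axial, methoxy equatorial, hydroxyl equatorial): E = 1.22 kcal/mol.
Chair II (acetyl equatorial, methoxy axial, hydroxyl axial): E = 1.63 kcal/mol.
Chair I is the more stable (lower-energy) conformer, and in that chair the methoxy group is equatorial.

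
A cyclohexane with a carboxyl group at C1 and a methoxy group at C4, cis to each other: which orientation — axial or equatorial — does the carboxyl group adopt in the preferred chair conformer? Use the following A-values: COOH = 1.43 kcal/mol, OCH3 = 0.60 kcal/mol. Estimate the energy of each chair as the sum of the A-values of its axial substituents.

equatorial

C1 and C4 have opposite parity, so for the cis isomer the two substituents are one axial and one equatorial in each chair.
Chair I (carboxyl axial, methoxy equatorial): E = 1.43 kcal/mol.
Chair II (carboxyl equatorial, methoxy axial): E = 0.60 kcal/mol.
Chair II is the more stable (lower-energy) conformer, and in that chair the carboxyl group is equatorial.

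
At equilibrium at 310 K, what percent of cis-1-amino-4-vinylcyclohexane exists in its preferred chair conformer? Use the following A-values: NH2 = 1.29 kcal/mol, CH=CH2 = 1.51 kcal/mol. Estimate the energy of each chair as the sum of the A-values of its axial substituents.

58.8%

C1 and C4 have opposite parity, so for the cis isomer the two substituents are one axial and one equatorial in each chair.
Chair I (amino axial, vinyl equatorial): E = 1.29 kcal/mol; chair II (amino equatorial, vinyl axial): E = 1.51 kcal/mol.
ΔG = 0.22 kcal/mol between the two chairs.
K = exp(ΔG/RT) with R = 1.987×10⁻³ kcal mol⁻¹ K⁻¹ and T = 310 K gives K ≈ 1.43.
Fraction in the lower-energy chair = K/(K+1) = 58.8%.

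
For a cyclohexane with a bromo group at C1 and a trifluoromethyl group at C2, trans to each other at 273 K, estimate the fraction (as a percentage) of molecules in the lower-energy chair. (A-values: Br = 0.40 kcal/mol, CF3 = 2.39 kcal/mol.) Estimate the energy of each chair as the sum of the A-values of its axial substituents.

C1 and C2 have opposite parity, so for the trans isomer the two substituents are e,e in one chair and a,a in the other.
Chair I (bromo axial, trifluoromethyl axial): E = 2.79 kcal/mol; chair II (bromo equatorial, trifluoromethyl equatorial): E = 0.00 kcal/mol.
ΔG = 2.79 kcal/mol between the two chairs.
K = exp(ΔG/RT) with R = 1.987×10⁻³ kcal mol⁻¹ K⁻¹ and T = 273 K gives K ≈ 171.
Fraction in the lower-energy chair = K/(K+1) = 99.4%.

99.4%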